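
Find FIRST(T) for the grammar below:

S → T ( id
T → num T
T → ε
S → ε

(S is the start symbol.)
{ 'num', ε }

To compute FIRST(T), examine every production with T on the left-hand side, reading each right-hand side left to right until a non-nullable symbol is reached.

From T → num T:
  - num is a terminal: add 'num' and stop
From T → ε:
  - ε-production, so ε ∈ FIRST(T)

Collecting: FIRST(T) = { 'num', ε }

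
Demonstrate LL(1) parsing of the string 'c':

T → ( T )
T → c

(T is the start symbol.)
Stack is shown with the top on the left.

Stack  Input  Action
--------------------
T $    c $    output T → c
c $    c $    match 'c'
$      $      accept

The string is accepted.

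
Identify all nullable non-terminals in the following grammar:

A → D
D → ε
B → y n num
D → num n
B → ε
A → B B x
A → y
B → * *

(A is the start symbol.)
A non-terminal is nullable if it can derive ε (the empty string): either it has an ε-production, or it has a production whose right-hand side consists entirely of nullable non-terminals.

ε-productions: D → ε, B → ε
So D, B are immediately nullable.
A → D: every symbol on the right is nullable, so A is nullable too.
Every non-terminal is now nullable.
Nullable = { 'A', 'B', 'D' }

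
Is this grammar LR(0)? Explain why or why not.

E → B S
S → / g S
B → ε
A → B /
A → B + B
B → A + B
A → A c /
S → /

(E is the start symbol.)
A grammar is LR(0) if no state in the canonical LR(0) collection has:
  - both a shift item (dot before a terminal) and a complete item (shift-reduce conflict), or
  - two or more complete items (reduce-reduce conflict; the accept item [E' → E .] counts as a complete item here).

Augment with E' → E and build the canonical LR(0) collection (I0 = CLOSURE({[E' → . E]}), then GOTO on every symbol after a dot until no new states appear). It has 16 states:
  I0: { [A → . A c /], [A → . B + B], [A → . B /], [B → . A + B], [B → .], [E → . B S], [E' → . E] }  — reduce
  I1: { [A → A . c /], [B → A . + B] }  — shift
  I2: { [A → B . + B], [A → B . /], [E → B . S], [S → . / g S], [S → . /] }  — shift
  I3: { [E' → E .] }  — accept
  I4: { [A → . A c /], [A → . B + B], [A → . B /], [A → B + . B], [B → . A + B], [B → .] }  — reduce
  I5: { [A → B / .], [S → / . g S], [S → / .] }  — shift, 2 reduces
  I6: { [E → B S .] }  — reduce
  I7: { [S → . / g S], [S → . /], [S → / g . S] }  — shift
  I8: { [S → / . g S], [S → / .] }  — shift, reduce
  I9: { [S → / g S .] }  — reduce
  I10: { [A → B + B .], [A → B . + B], [A → B . /] }  — shift, reduce
  I11: { [A → B / .] }  — reduce
  I12: { [A → . A c /], [A → . B + B], [A → . B /], [B → . A + B], [B → .], [B → A + . B] }  — reduce
  I13: { [A → A c . /] }  — shift
  I14: { [A → A c / .] }  — reduce
  I15: { [A → B . + B], [A → B . /], [B → A + B .] }  — shift, reduce

Conflict in state I5:
  Shift-reduce conflict between [A → B / .] and [S → / . g S]
So the grammar is NOT LR(0).

Answer: No. Shift-reduce conflict between [A → B / .] and [S → / . g S]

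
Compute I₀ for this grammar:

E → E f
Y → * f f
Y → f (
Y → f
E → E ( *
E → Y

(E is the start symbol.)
First, augment the grammar with E' → E
I₀ = CLOSURE({ [E' → . E] }):
  [E' → . E] has the dot before E: add [E → . E f], [E → . E ( *], [E → . Y]
  [E → . Y] has the dot before Y: add [Y → . * f f], [Y → . f (], [Y → . f]
No further items can be added.

I₀ = { [E → . E ( *], [E → . E f], [E → . Y], [E' → . E], [Y → . * f f], [Y → . f (], [Y → . f] }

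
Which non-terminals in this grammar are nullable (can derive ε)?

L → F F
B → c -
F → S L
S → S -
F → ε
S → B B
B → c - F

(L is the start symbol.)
A non-terminal is nullable if it can derive ε (the empty string): either it has an ε-production, or it has a production whose right-hand side consists entirely of nullable non-terminals.

ε-productions: F → ε
So F is immediately nullable.
L → F F: every symbol on the right is nullable, so L is nullable too.
No further non-terminal can be added: every production for the remaining non-terminals contains a terminal or a non-nullable non-terminal.
Nullable = { 'F', 'L' }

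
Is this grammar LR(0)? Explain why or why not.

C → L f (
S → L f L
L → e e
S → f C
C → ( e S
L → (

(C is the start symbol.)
No. Shift-reduce conflict between [L → ( .] and [C → ( . e S]

Augment with C' → C and build the canonical LR(0) collection (I0 = CLOSURE({[C' → . C]}), then GOTO on every symbol after a dot until no new states appear). It has 16 states:
  I0: { [C → . ( e S], [C → . L f (], [C' → . C], [L → . (], [L → . e e] }  — shift
  I1: { [C → ( . e S], [L → ( .] }  — shift, reduce
  I2: { [C' → C .] }  — accept
  I3: { [C → L . f (] }  — shift
  I4: { [L → e . e] }  — shift
  I5: { [L → e e .] }  — reduce
  I6: { [C → L f . (] }  — shift
  I7: { [C → L f ( .] }  — reduce
  I8: { [C → ( e . S], [L → . (], [L → . e e], [S → . L f L], [S → . f C] }  — shift
  I9: { [L → ( .] }  — reduce
  I10: { [S → L . f L] }  — shift
  I11: { [C → ( e S .] }  — reduce
  I12: { [C → . ( e S], [C → . L f (], [L → . (], [L → . e e], [S → f . C] }  — shift
  I13: { [S → f C .] }  — reduce
  I14: { [L → . (], [L → . e e], [S → L f . L] }  — shift
  I15: { [S → L f L .] }  — reduce

Conflict in state I1:
  Shift-reduce conflict between [L → ( .] and [C → ( . e S]
So the grammar is NOT LR(0).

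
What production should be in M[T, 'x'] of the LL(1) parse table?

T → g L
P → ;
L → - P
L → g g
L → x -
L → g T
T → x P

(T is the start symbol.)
To find M[T, 'x'], we find productions for T where 'x' is in the predict set (PREDICT(N → α) = (FIRST(α) \ {ε}) ∪ (FOLLOW(N) if α ⇒* ε)).

T → g L: PREDICT = { 'g' }
T → x P: PREDICT = { 'x' }
  'x' is in predict set, so this production goes in M[T, 'x']

M[T, 'x'] = T → x P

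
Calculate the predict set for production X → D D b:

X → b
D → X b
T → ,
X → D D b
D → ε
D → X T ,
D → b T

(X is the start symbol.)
{ 'b' }

PREDICT(X → D D b) = (FIRST(RHS) \ {ε}) ∪ (FOLLOW(X) if ε ∈ FIRST(RHS), i.e. RHS ⇒* ε)
FIRST(D) = { 'b', ε }
FIRST(D D b) = { 'b' }
ε ∉ FIRST(D D b), so FOLLOW(X) is not added.
PREDICT(X → D D b) = { 'b' }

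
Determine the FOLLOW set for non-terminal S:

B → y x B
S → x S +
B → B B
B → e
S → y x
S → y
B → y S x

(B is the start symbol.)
{ '+', 'x' }

To compute FOLLOW(S), find every occurrence of S on a right-hand side N → α S β: add FIRST(β) \ {ε}, and if β is empty or nullable also add FOLLOW(N). Iterate to a fixed point.

In S → x S +: S is followed by '+', add FIRST('+') \ {ε} = { '+' }
In B → y S x: S is followed by x, add FIRST(x) \ {ε} = { 'x' }

Taking the union: FOLLOW(S) = { '+', 'x' }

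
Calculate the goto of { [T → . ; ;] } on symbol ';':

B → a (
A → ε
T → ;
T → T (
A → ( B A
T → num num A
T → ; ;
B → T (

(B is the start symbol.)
GOTO(I, ';') = CLOSURE({ [A → αX.β] : [A → α.Xβ] ∈ I, X = ';' })

Items with dot before ';', with the dot advanced:
  [T → . ; ;] → [T → ; . ;]
Closure adds nothing (no advanced item has the dot before a non-terminal).

GOTO = { [T → ; . ;] }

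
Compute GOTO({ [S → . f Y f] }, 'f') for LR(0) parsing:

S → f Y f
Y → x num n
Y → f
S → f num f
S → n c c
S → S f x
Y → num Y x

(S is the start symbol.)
{ [S → f . Y f], [Y → . f], [Y → . num Y x], [Y → . x num n] }

GOTO(I, 'f') = CLOSURE({ [A → αX.β] : [A → α.Xβ] ∈ I, X = 'f' })

Items with dot before 'f', with the dot advanced:
  [S → . f Y f] → [S → f . Y f]
Closure of the advanced items:
  [S → f . Y f] has the dot before Y: add [Y → . x num n], [Y → . f], [Y → . num Y x]

GOTO = { [S → f . Y f], [Y → . f], [Y → . num Y x], [Y → . x num n] }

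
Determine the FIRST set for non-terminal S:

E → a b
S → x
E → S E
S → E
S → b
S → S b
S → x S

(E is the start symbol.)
FIRST sets of the other non-terminals involved (by the same procedure, iterated to a fixed point):
  FIRST(E) = { 'a', 'b', 'x' }

From S → x:
  - x is a terminal: add 'x' and stop
From S → E:
  - E is a non-terminal: add FIRST(E) \ {ε} = { 'a', 'b', 'x' }
    E is not nullable, so stop
From S → b:
  - b is a terminal: add 'b' and stop
From S → S b:
  - S is the symbol being defined: contributes nothing new
    S is not nullable, so stop
From S → x S:
  - x is a terminal: add 'x' and stop

Collecting: FIRST(S) = { 'a', 'b', 'x' }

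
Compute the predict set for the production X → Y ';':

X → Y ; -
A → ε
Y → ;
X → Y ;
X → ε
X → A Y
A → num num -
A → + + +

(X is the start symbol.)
{ ';' }

PREDICT(X → Y ';') = (FIRST(RHS) \ {ε}) ∪ (FOLLOW(X) if ε ∈ FIRST(RHS), i.e. RHS ⇒* ε)
FIRST(Y) = { ';' }
FIRST(Y ';') = { ';' }
ε ∉ FIRST(Y ';'), so FOLLOW(X) is not added.
PREDICT(X → Y ';') = { ';' }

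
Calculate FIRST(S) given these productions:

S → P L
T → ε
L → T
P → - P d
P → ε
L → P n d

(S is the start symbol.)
{ '-', 'n', ε }

To compute FIRST(S), examine every production with S on the left-hand side, reading each right-hand side left to right until a non-nullable symbol is reached.

FIRST sets of the other non-terminals involved (by the same procedure, iterated to a fixed point):
  FIRST(P) = { '-', ε }
  FIRST(L) = { '-', 'n', ε }

From S → P L:
  - P is a non-terminal: add FIRST(P) \ {ε} = { '-' }
    P is nullable, so continue to the next symbol
  - L is a non-terminal: add FIRST(L) \ {ε} = { '-', 'n' }
    L is nullable and nothing follows, so the whole right-hand side can vanish: ε ∈ FIRST(S)

Collecting: FIRST(S) = { '-', 'n', ε }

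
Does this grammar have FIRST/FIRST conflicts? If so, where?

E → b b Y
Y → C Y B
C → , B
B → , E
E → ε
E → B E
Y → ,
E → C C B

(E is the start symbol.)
Yes. E → B E / E → C C B on { ',' }; Y → C Y B / Y → ',' on { ',' }

FIRST sets of the non-terminals at (or reachable through a nullable prefix from) the front of some alternative:
  FIRST(B) = { ',' }
  FIRST(C) = { ',' }

Productions for E:
  E → b b Y: FIRST = { 'b' }
  E → ε: FIRST = { ε }
  E → B E: FIRST = { ',' }
  E → C C B: FIRST = { ',' }
Productions for Y:
  Y → C Y B: FIRST = { ',' }
  Y → ,: FIRST = { ',' }
C, B have only one production, so no FIRST/FIRST conflict is possible there.

Conflict for E: E → B E and E → C C B
  Overlap: { ',' }
Conflict for Y: Y → C Y B and Y → ,
  Overlap: { ',' }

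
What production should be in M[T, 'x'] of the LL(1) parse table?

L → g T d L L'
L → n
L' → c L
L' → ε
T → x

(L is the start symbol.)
To find M[T, 'x'], we find productions for T where 'x' is in the predict set (PREDICT(N → α) = (FIRST(α) \ {ε}) ∪ (FOLLOW(N) if α ⇒* ε)).

T → x: PREDICT = { 'x' }
  'x' is in predict set, so this production goes in M[T, 'x']

M[T, 'x'] = T → x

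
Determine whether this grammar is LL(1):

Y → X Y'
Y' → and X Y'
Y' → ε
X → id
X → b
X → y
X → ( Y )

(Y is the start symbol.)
Yes, the grammar is LL(1).

A grammar is LL(1) if for each non-terminal N with multiple productions, the predict sets of those productions are pairwise disjoint, where PREDICT(N → α) = (FIRST(α) \ {ε}) ∪ (FOLLOW(N) if α ⇒* ε).

Relevant sets:
  FOLLOW(Y') = { $, ')' }

For Y':
  PREDICT(Y' → and X Y') = { 'and' }
  PREDICT(Y' → ε) = { $, ')' }
For X:
  PREDICT(X → id) = { 'id' }
  PREDICT(X → b) = { 'b' }
  PREDICT(X → y) = { 'y' }
  PREDICT(X → '(' Y ')') = { '(' }
Y has a single production, so nothing to check there.

All predict sets are disjoint. The grammar IS LL(1).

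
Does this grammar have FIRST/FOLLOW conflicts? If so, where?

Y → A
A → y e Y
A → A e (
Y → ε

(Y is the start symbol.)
No FIRST/FOLLOW conflicts.

Nullable non-terminals: Y.
FIRST sets used below: FIRST(A) = { 'y' }

Y: nullable alternative(s) Y → ε; FOLLOW(Y) = { $, 'e' }
  Y → A: FIRST \ {ε} = { 'y' } — disjoint from FOLLOW(Y)
  Y → ε: FIRST \ {ε} = { } — this is the only nullable alternative, skip

A has no nullable alternative, so no FIRST/FOLLOW check is needed there.

No FIRST/FOLLOW conflicts found.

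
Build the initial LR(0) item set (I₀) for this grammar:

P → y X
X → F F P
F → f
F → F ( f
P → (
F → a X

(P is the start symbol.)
First, augment the grammar with P' → P
I₀ = CLOSURE({ [P' → . P] }):
  [P' → . P] has the dot before P: add [P → . y X], [P → . (]
No further items can be added.

I₀ = { [P → . (], [P → . y X], [P' → . P] }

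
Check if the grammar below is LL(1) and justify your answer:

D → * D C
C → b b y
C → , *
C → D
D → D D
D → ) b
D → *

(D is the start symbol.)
Relevant sets:
  FIRST(D) = { ')', '*' }

For D:
  PREDICT(D → '*' D C) = { '*' }
  PREDICT(D → D D) = { ')', '*' }
  PREDICT(D → ')' b) = { ')' }
  PREDICT(D → '*') = { '*' }
For C:
  PREDICT(C → b b y) = { 'b' }
  PREDICT(C → ',' '*') = { ',' }
  PREDICT(C → D) = { ')', '*' }

Conflict found: Predict set conflict for D: { '*' }
The grammar is NOT LL(1).

Answer: No. Predict set conflict for D: { '*' }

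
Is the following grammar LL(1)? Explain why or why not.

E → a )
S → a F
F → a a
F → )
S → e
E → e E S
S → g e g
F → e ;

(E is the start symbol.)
For E:
  PREDICT(E → a ')') = { 'a' }
  PREDICT(E → e E S) = { 'e' }
For S:
  PREDICT(S → a F) = { 'a' }
  PREDICT(S → e) = { 'e' }
  PREDICT(S → g e g) = { 'g' }
For F:
  PREDICT(F → a a) = { 'a' }
  PREDICT(F → ')') = { ')' }
  PREDICT(F → e ';') = { 'e' }

All predict sets are disjoint. The grammar IS LL(1).

Answer: Yes, the grammar is LL(1).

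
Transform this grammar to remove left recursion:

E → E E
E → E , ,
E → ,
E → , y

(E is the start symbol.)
E is directly left-recursive. The standard transformation for
  A → A α₁ | ... | A α_m | β₁ | ... | β_n
is
  A  → β₁ A' | ... | β_n A'
  A' → α₁ A' | ... | α_m A' | ε

E → , becomes E → , E'
E → , y becomes E → , y E'
E → E E becomes E' → E E'
E → E , , becomes E' → , , E'
Add E' → ε

Resulting grammar:
E → , E'
E → , y E'
E' → E E'
E' → , , E'
E' → ε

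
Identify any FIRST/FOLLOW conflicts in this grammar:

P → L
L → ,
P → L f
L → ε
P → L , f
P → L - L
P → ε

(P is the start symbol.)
A FIRST/FOLLOW conflict occurs when a non-terminal N has a nullable alternative N → β (β ⇒* ε) and another alternative N → α with FIRST(α) ∩ FOLLOW(N) ≠ ∅: on such a lookahead the parser cannot decide between expanding α and letting N vanish via β.

Nullable non-terminals: L, P.
FIRST sets used below: FIRST(L) = { ',', ε }

L: nullable alternative(s) L → ε; FOLLOW(L) = { $, ',', '-', 'f' }
  L → ,: FIRST \ {ε} = { ',' } — overlaps FOLLOW(L) on { ',' }: CONFLICT
  L → ε: FIRST \ {ε} = { } — this is the only nullable alternative, skip

P: nullable alternative(s) P → L, P → ε; FOLLOW(P) = { $ }
  P → L: FIRST \ {ε} = { ',' } — disjoint from FOLLOW(P)
  P → L f: FIRST \ {ε} = { ',', 'f' } — disjoint from FOLLOW(P)
  P → L , f: FIRST \ {ε} = { ',' } — disjoint from FOLLOW(P)
  P → L - L: FIRST \ {ε} = { ',', '-' } — disjoint from FOLLOW(P)
  P → ε: FIRST \ {ε} = { } — disjoint from FOLLOW(P)

So the grammar has 1 FIRST/FOLLOW conflict (marked CONFLICT above).

Answer: Yes. L → ',' with FOLLOW(L) on { ',' }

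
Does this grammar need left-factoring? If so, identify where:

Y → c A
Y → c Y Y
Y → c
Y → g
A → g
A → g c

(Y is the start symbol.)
Yes, Y has productions with common prefix 'c'; A has productions with common prefix 'g'

Left-factoring is needed when two productions for the same non-terminal
share a common prefix on the right-hand side.

Productions for Y:
  Y → c A
  Y → c Y Y
  Y → c
  Y → g
Productions for A:
  A → g
  A → g c

Found common prefix 'c' in productions for Y
Found common prefix 'g' in productions for A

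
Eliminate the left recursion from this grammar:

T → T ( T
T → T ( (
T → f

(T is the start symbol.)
T is directly left-recursive. The standard transformation for
  A → A α₁ | ... | A α_m | β₁ | ... | β_n
is
  A  → β₁ A' | ... | β_n A'
  A' → α₁ A' | ... | α_m A' | ε

T → f becomes T → f T'
T → T ( T becomes T' → ( T T'
T → T ( ( becomes T' → ( ( T'
Add T' → ε

Resulting grammar:
T → f T'
T' → ( T T'
T' → ( ( T'
T' → ε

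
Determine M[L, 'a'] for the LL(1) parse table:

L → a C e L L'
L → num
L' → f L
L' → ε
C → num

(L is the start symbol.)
To find M[L, 'a'], we find productions for L where 'a' is in the predict set (PREDICT(N → α) = (FIRST(α) \ {ε}) ∪ (FOLLOW(N) if α ⇒* ε)).

L → a C e L L': PREDICT = { 'a' }
  'a' is in predict set, so this production goes in M[L, 'a']
L → num: PREDICT = { 'num' }

M[L, 'a'] = L → a C e L L'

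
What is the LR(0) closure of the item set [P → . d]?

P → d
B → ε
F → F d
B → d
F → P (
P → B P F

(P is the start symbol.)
{ [P → . d] }

Start with: [P → . d]
The dot precedes the terminal d, so nothing is added.

CLOSURE = { [P → . d] }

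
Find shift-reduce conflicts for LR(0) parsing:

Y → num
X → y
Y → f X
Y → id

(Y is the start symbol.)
No shift-reduce conflicts

Augment with Y' → Y and build the canonical LR(0) collection (I0 = CLOSURE({[Y' → . Y]}), then GOTO on every symbol after a dot until no new states appear). It has 7 states:
  I0: { [Y → . f X], [Y → . id], [Y → . num], [Y' → . Y] }  — shift
  I1: { [Y' → Y .] }  — accept
  I2: { [X → . y], [Y → f . X] }  — shift
  I3: { [Y → id .] }  — reduce
  I4: { [Y → num .] }  — reduce
  I5: { [Y → f X .] }  — reduce
  I6: { [X → y .] }  — reduce

No state contains both a complete item and a shift item.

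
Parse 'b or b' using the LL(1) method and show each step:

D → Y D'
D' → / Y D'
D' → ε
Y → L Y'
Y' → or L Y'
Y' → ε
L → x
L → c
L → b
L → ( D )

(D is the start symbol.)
Stack is shown with the top on the left.

Stack         Input     Action
------------------------------
D $           b or b $  output D → Y D'
Y D' $        b or b $  output Y → L Y'
L Y' D' $     b or b $  output L → b
b Y' D' $     b or b $  match 'b'
Y' D' $       or b $    output Y' → or L Y'
or L Y' D' $  or b $    match 'or'
L Y' D' $     b $       output L → b
b Y' D' $     b $       match 'b'
Y' D' $       $         output Y' → ε
D' $          $         output D' → ε
$             $         accept

The string is accepted.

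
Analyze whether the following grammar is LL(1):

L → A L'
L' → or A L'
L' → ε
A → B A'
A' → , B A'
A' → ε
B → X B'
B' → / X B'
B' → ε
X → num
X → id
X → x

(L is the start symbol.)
Yes, the grammar is LL(1).

A grammar is LL(1) if for each non-terminal N with multiple productions, the predict sets of those productions are pairwise disjoint, where PREDICT(N → α) = (FIRST(α) \ {ε}) ∪ (FOLLOW(N) if α ⇒* ε).

Relevant sets:
  FOLLOW(L') = { $ }
  FOLLOW(A') = { $, 'or' }
  FOLLOW(B') = { $, ',', 'or' }

For L':
  PREDICT(L' → or A L') = { 'or' }
  PREDICT(L' → ε) = { $ }
For A':
  PREDICT(A' → ',' B A') = { ',' }
  PREDICT(A' → ε) = { $, 'or' }
For B':
  PREDICT(B' → '/' X B') = { '/' }
  PREDICT(B' → ε) = { $, ',', 'or' }
For X:
  PREDICT(X → num) = { 'num' }
  PREDICT(X → id) = { 'id' }
  PREDICT(X → x) = { 'x' }
L, A, B have a single production, so nothing to check there.

All predict sets are disjoint. The grammar IS LL(1).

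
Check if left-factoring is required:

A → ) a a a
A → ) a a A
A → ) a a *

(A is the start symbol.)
Yes, A has productions with common prefix ') a a'

Left-factoring is needed when two productions for the same non-terminal
share a common prefix on the right-hand side.

Productions for A:
  A → ) a a a
  A → ) a a A
  A → ) a a *

Found common prefix ') a a' in productions for A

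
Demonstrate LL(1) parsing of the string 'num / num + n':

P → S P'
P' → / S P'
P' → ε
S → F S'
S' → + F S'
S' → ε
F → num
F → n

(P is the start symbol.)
LL(1) parsing maintains a stack (initially the start symbol over $) and the input. At each step: if the stack top is a terminal, match it against the current input token; if it is a non-terminal N, replace it with the RHS of M[N, lookahead] (the unique production whose predict set contains the lookahead).

Stack is shown with the top on the left.

Stack        Input            Action
------------------------------------
P $          num / num + n $  output P → S P'
S P' $       num / num + n $  output S → F S'
F S' P' $    num / num + n $  output F → num
num S' P' $  num / num + n $  match 'num'
S' P' $      / num + n $      output S' → ε
P' $         / num + n $      output P' → / S P'
/ S P' $     / num + n $      match '/'
S P' $       num + n $        output S → F S'
F S' P' $    num + n $        output F → num
num S' P' $  num + n $        match 'num'
S' P' $      + n $            output S' → + F S'
+ F S' P' $  + n $            match '+'
F S' P' $    n $              output F → n
n S' P' $    n $              match 'n'
S' P' $      $                output S' → ε
P' $         $                output P' → ε
$            $                accept

The string is accepted.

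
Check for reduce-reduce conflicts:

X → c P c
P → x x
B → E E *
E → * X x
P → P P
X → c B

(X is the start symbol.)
No reduce-reduce conflicts

A reduce-reduce conflict occurs when an LR(0) state has two complete items [A → α .] and [B → β .] — both call for a reduction, and with no lookahead the parser cannot choose between them.

Augment with X' → X and build the canonical LR(0) collection (I0 = CLOSURE({[X' → . X]}), then GOTO on every symbol after a dot until no new states appear). It has 15 states:
  I0: { [X → . c B], [X → . c P c], [X' → . X] }  — shift
  I1: { [X' → X .] }  — accept
  I2: { [B → . E E *], [E → . * X x], [P → . P P], [P → . x x], [X → c . B], [X → c . P c] }  — shift
  I3: { [E → * . X x], [X → . c B], [X → . c P c] }  — shift
  I4: { [X → c B .] }  — reduce
  I5: { [B → E . E *], [E → . * X x] }  — shift
  I6: { [P → . P P], [P → . x x], [P → P . P], [X → c P . c] }  — shift
  I7: { [P → x . x] }  — shift
  I8: { [P → x x .] }  — reduce
  I9: { [P → . P P], [P → . x x], [P → P . P], [P → P P .] }  — shift, reduce
  I10: { [X → c P c .] }  — reduce
  I11: { [B → E E . *] }  — shift
  I12: { [B → E E * .] }  — reduce
  I13: { [E → * X . x] }  — shift
  I14: { [E → * X x .] }  — reduce

No state contains more than one complete item.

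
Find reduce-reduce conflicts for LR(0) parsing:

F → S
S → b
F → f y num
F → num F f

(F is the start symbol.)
No reduce-reduce conflicts

Augment with F' → F and build the canonical LR(0) collection (I0 = CLOSURE({[F' → . F]}), then GOTO on every symbol after a dot until no new states appear). It has 10 states:
  I0: { [F → . S], [F → . f y num], [F → . num F f], [F' → . F], [S → . b] }  — shift
  I1: { [F' → F .] }  — accept
  I2: { [F → S .] }  — reduce
  I3: { [S → b .] }  — reduce
  I4: { [F → f . y num] }  — shift
  I5: { [F → . S], [F → . f y num], [F → . num F f], [F → num . F f], [S → . b] }  — shift
  I6: { [F → num F . f] }  — shift
  I7: { [F → num F f .] }  — reduce
  I8: { [F → f y . num] }  — shift
  I9: { [F → f y num .] }  — reduce

No state contains more than one complete item.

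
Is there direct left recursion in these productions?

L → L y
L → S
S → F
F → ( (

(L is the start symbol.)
Direct left recursion occurs when N → N α for some non-terminal N (the right-hand side begins with the left-hand side itself).

L → L y: LEFT RECURSIVE (starts with L)
L → S: starts with S
S → F: starts with F
F → ( (: starts with '('

The grammar has direct left recursion on: L.

Answer: Yes, L is left-recursive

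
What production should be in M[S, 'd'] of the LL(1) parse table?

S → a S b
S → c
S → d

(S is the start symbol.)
S → d

To find M[S, 'd'], we find productions for S where 'd' is in the predict set (PREDICT(N → α) = (FIRST(α) \ {ε}) ∪ (FOLLOW(N) if α ⇒* ε)).

S → a S b: PREDICT = { 'a' }
S → c: PREDICT = { 'c' }
S → d: PREDICT = { 'd' }
  'd' is in predict set, so this production goes in M[S, 'd']

M[S, 'd'] = S → d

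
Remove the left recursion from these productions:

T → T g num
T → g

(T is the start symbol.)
T is directly left-recursive. The standard transformation for
  A → A α₁ | ... | A α_m | β₁ | ... | β_n
is
  A  → β₁ A' | ... | β_n A'
  A' → α₁ A' | ... | α_m A' | ε

T → g becomes T → g T'
T → T g num becomes T' → g num T'
Add T' → ε

Resulting grammar:
T → g T'
T' → g num T'
T' → ε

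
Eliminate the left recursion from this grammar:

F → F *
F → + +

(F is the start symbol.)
F → + + F'
F' → * F'
F' → ε

F is directly left-recursive. The standard transformation for
  A → A α₁ | ... | A α_m | β₁ | ... | β_n
is
  A  → β₁ A' | ... | β_n A'
  A' → α₁ A' | ... | α_m A' | ε

F → + + becomes F → + + F'
F → F * becomes F' → * F'
Add F' → ε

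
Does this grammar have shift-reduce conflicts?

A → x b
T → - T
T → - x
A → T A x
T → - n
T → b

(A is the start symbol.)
No shift-reduce conflicts

A shift-reduce conflict occurs when an LR(0) state has both:
  - a complete (reduce) item [A → α .] (dot at the end), and
  - a shift item [B → β . c γ] (dot before a terminal).

Augment with A' → A and build the canonical LR(0) collection (I0 = CLOSURE({[A' → . A]}), then GOTO on every symbol after a dot until no new states appear). It has 12 states:
  I0: { [A → . T A x], [A → . x b], [A' → . A], [T → . - T], [T → . - n], [T → . - x], [T → . b] }  — shift
  I1: { [T → - . T], [T → - . n], [T → - . x], [T → . - T], [T → . - n], [T → . - x], [T → . b] }  — shift
  I2: { [A' → A .] }  — accept
  I3: { [A → . T A x], [A → . x b], [A → T . A x], [T → . - T], [T → . - n], [T → . - x], [T → . b] }  — shift
  I4: { [T → b .] }  — reduce
  I5: { [A → x . b] }  — shift
  I6: { [A → x b .] }  — reduce
  I7: { [A → T A . x] }  — shift
  I8: { [A → T A x .] }  — reduce
  I9: { [T → - T .] }  — reduce
  I10: { [T → - n .] }  — reduce
  I11: { [T → - x .] }  — reduce

No state contains both a complete item and a shift item.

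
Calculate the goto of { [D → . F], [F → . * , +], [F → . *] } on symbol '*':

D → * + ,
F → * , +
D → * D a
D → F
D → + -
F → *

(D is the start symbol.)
GOTO(I, '*') = CLOSURE({ [A → αX.β] : [A → α.Xβ] ∈ I, X = '*' })

Items with dot before '*', with the dot advanced:
  [F → . *] → [F → * .]
  [F → . * , +] → [F → * . , +]
Closure adds nothing (no advanced item has the dot before a non-terminal).

GOTO = { [F → * . , +], [F → * .] }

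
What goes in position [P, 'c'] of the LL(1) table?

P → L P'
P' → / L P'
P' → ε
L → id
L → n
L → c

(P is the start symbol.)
P → L P'

To find M[P, 'c'], we find productions for P where 'c' is in the predict set (PREDICT(N → α) = (FIRST(α) \ {ε}) ∪ (FOLLOW(N) if α ⇒* ε)).

Relevant sets:
  FIRST(L) = { 'c', 'id', 'n' }

P → L P': PREDICT = { 'c', 'id', 'n' }
  'c' is in predict set, so this production goes in M[P, 'c']

M[P, 'c'] = P → L P'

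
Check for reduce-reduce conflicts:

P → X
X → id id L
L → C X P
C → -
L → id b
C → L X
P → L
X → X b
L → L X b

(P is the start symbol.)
Yes — I13: [L → L X b .] vs [X → X b .]

A reduce-reduce conflict occurs when an LR(0) state has two complete items [A → α .] and [B → β .] — both call for a reduction, and with no lookahead the parser cannot choose between them.

Augment with P' → P and build the canonical LR(0) collection (I0 = CLOSURE({[P' → . P]}), then GOTO on every symbol after a dot until no new states appear). It has 17 states:
  I0: { [C → . -], [C → . L X], [L → . C X P], [L → . L X b], [L → . id b], [P → . L], [P → . X], [P' → . P], [X → . X b], [X → . id id L] }  — shift
  I1: { [C → - .] }  — reduce
  I2: { [L → C . X P], [X → . X b], [X → . id id L] }  — shift
  I3: { [C → L . X], [L → L . X b], [P → L .], [X → . X b], [X → . id id L] }  — shift, reduce
  I4: { [P' → P .] }  — accept
  I5: { [P → X .], [X → X . b] }  — shift, reduce
  I6: { [L → id . b], [X → id . id L] }  — shift
  I7: { [L → id b .] }  — reduce
  I8: { [C → . -], [C → . L X], [L → . C X P], [L → . L X b], [L → . id b], [X → id id . L] }  — shift
  I9: { [C → L . X], [L → L . X b], [X → . X b], [X → . id id L], [X → id id L .] }  — shift, reduce
  I10: { [L → id . b] }  — shift
  I11: { [C → L X .], [L → L X . b], [X → X . b] }  — shift, reduce
  I12: { [X → id . id L] }  — shift
  I13: { [L → L X b .], [X → X b .] }  — 2 reduces
  I14: { [X → X b .] }  — reduce
  I15: { [C → . -], [C → . L X], [L → . C X P], [L → . L X b], [L → . id b], [L → C X . P], [P → . L], [P → . X], [X → . X b], [X → . id id L], [X → X . b] }  — shift
  I16: { [L → C X P .] }  — reduce

I13 contains complete items [L → L X b .], [X → X b .] — reduce-reduce conflict.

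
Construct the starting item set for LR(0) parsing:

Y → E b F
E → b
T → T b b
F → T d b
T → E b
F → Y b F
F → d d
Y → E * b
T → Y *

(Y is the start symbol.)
{ [E → . b], [Y → . E * b], [Y → . E b F], [Y' → . Y] }

First, augment the grammar with Y' → Y
I₀ = CLOSURE({ [Y' → . Y] }):
  [Y' → . Y] has the dot before Y: add [Y → . E b F], [Y → . E * b]
  [Y → . E b F] has the dot before E: add [E → . b]
No further items can be added.

I₀ = { [E → . b], [Y → . E * b], [Y → . E b F], [Y' → . Y] }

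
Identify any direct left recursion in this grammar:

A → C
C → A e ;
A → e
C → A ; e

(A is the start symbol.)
A → C: starts with C
C → A e ;: starts with A
A → e: starts with e
C → A ; e: starts with A

No direct left recursion found.

Answer: No direct left recursion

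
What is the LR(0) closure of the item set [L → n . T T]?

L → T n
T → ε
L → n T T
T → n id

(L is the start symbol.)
{ [L → n . T T], [T → . n id], [T → .] }

Start with: [L → n . T T]
  [L → n . T T] has the dot before T: add [T → .], [T → . n id]
No further items can be added.

CLOSURE = { [L → n . T T], [T → . n id], [T → .] }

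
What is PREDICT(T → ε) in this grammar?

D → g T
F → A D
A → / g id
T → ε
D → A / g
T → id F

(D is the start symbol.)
{ $ }

PREDICT(T → ε) = (FIRST(RHS) \ {ε}) ∪ (FOLLOW(T) if ε ∈ FIRST(RHS), i.e. RHS ⇒* ε)
The right-hand side is ε (FIRST(ε) = { ε }), so the predict set is FOLLOW(T) = { $ }
PREDICT(T → ε) = { $ }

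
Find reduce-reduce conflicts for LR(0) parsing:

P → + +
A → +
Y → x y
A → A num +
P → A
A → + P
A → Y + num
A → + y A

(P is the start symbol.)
Yes — I11: [A → + .] vs [P → + + .]

Augment with P' → P and build the canonical LR(0) collection (I0 = CLOSURE({[P' → . P]}), then GOTO on every symbol after a dot until no new states appear). It has 16 states:
  I0: { [A → . + P], [A → . + y A], [A → . +], [A → . A num +], [A → . Y + num], [P → . + +], [P → . A], [P' → . P], [Y → . x y] }  — shift
  I1: { [A → + . P], [A → + . y A], [A → + .], [A → . + P], [A → . + y A], [A → . +], [A → . A num +], [A → . Y + num], [P → + . +], [P → . + +], [P → . A], [Y → . x y] }  — shift, reduce
  I2: { [A → A . num +], [P → A .] }  — shift, reduce
  I3: { [P' → P .] }  — accept
  I4: { [A → Y . + num] }  — shift
  I5: { [Y → x . y] }  — shift
  I6: { [Y → x y .] }  — reduce
  I7: { [A → Y + . num] }  — shift
  I8: { [A → Y + num .] }  — reduce
  I9: { [A → A num . +] }  — shift
  I10: { [A → A num + .] }  — reduce
  I11: { [A → + . P], [A → + . y A], [A → + .], [A → . + P], [A → . + y A], [A → . +], [A → . A num +], [A → . Y + num], [P → + + .], [P → + . +], [P → . + +], [P → . A], [Y → . x y] }  — shift, 2 reduces
  I12: { [A → + P .] }  — reduce
  I13: { [A → + y . A], [A → . + P], [A → . + y A], [A → . +], [A → . A num +], [A → . Y + num], [Y → . x y] }  — shift
  I14: { [A → + . P], [A → + . y A], [A → + .], [A → . + P], [A → . + y A], [A → . +], [A → . A num +], [A → . Y + num], [P → . + +], [P → . A], [Y → . x y] }  — shift, reduce
  I15: { [A → + y A .], [A → A . num +] }  — shift, reduce

I11 contains complete items [A → + .], [P → + + .] — reduce-reduce conflict.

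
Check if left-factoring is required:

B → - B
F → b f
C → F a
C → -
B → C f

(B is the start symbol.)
No, left-factoring is not needed

Left-factoring is needed when two productions for the same non-terminal
share a common prefix on the right-hand side.

Productions for B:
  B → - B
  B → C f
Productions for C:
  C → F a
  C → -

No common prefixes found.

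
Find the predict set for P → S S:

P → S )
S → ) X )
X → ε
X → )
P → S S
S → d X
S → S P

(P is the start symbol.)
PREDICT(P → S S) = (FIRST(RHS) \ {ε}) ∪ (FOLLOW(P) if ε ∈ FIRST(RHS), i.e. RHS ⇒* ε)
FIRST(S) = { ')', 'd' }
FIRST(S S) = { ')', 'd' }
ε ∉ FIRST(S S), so FOLLOW(P) is not added.
PREDICT(P → S S) = { ')', 'd' }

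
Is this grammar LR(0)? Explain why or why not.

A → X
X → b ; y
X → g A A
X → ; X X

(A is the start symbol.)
Yes, the grammar is LR(0)

Augment with A' → A and build the canonical LR(0) collection (I0 = CLOSURE({[A' → . A]}), then GOTO on every symbol after a dot until no new states appear). It has 12 states:
  I0: { [A → . X], [A' → . A], [X → . ; X X], [X → . b ; y], [X → . g A A] }  — shift
  I1: { [X → . ; X X], [X → . b ; y], [X → . g A A], [X → ; . X X] }  — shift
  I2: { [A' → A .] }  — accept
  I3: { [A → X .] }  — reduce
  I4: { [X → b . ; y] }  — shift
  I5: { [A → . X], [X → . ; X X], [X → . b ; y], [X → . g A A], [X → g . A A] }  — shift
  I6: { [A → . X], [X → . ; X X], [X → . b ; y], [X → . g A A], [X → g A . A] }  — shift
  I7: { [X → g A A .] }  — reduce
  I8: { [X → b ; . y] }  — shift
  I9: { [X → b ; y .] }  — reduce
  I10: { [X → . ; X X], [X → . b ; y], [X → . g A A], [X → ; X . X] }  — shift
  I11: { [X → ; X X .] }  — reduce

Every state is either a pure shift/goto state or contains exactly one complete item and nothing to shift — no conflicts. The grammar is LR(0).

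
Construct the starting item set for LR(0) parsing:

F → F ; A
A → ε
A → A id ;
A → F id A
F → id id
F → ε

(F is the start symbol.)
First, augment the grammar with F' → F
I₀ = CLOSURE({ [F' → . F] }):
  [F' → . F] has the dot before F: add [F → . F ; A], [F → . id id], [F → .]
No further items can be added.

I₀ = { [F → . F ; A], [F → . id id], [F → .], [F' → . F] }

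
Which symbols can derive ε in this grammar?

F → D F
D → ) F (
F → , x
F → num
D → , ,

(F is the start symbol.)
None

A non-terminal is nullable if it can derive ε (the empty string): either it has an ε-production, or it has a production whose right-hand side consists entirely of nullable non-terminals.

There are no ε-productions, so no non-terminal can derive ε.
No non-terminals are nullable.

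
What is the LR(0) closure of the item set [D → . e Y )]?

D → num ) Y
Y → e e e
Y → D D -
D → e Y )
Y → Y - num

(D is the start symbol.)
{ [D → . e Y )] }

Start with: [D → . e Y )]
The dot precedes the terminal e, so nothing is added.

CLOSURE = { [D → . e Y )] }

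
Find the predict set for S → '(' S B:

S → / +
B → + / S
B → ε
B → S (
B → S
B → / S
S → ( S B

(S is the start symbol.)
PREDICT(S → '(' S B) = (FIRST(RHS) \ {ε}) ∪ (FOLLOW(S) if ε ∈ FIRST(RHS), i.e. RHS ⇒* ε)
FIRST('(' S B) = { '(' }
ε ∉ FIRST('(' S B), so FOLLOW(S) is not added.
PREDICT(S → '(' S B) = { '(' }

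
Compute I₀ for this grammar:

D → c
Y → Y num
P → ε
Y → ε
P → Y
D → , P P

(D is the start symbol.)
{ [D → . , P P], [D → . c], [D' → . D] }

First, augment the grammar with D' → D
I₀ = CLOSURE({ [D' → . D] }):
  [D' → . D] has the dot before D: add [D → . c], [D → . , P P]
No further items can be added.

I₀ = { [D → . , P P], [D → . c], [D' → . D] }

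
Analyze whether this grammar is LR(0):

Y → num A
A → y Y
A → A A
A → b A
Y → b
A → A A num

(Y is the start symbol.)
No. Shift-reduce conflict between [Y → num A .] and [A → . b A]

A grammar is LR(0) if no state in the canonical LR(0) collection has:
  - both a shift item (dot before a terminal) and a complete item (shift-reduce conflict), or
  - two or more complete items (reduce-reduce conflict; the accept item [Y' → Y .] counts as a complete item here).

Augment with Y' → Y and build the canonical LR(0) collection (I0 = CLOSURE({[Y' → . Y]}), then GOTO on every symbol after a dot until no new states appear). It has 11 states:
  I0: { [Y → . b], [Y → . num A], [Y' → . Y] }  — shift
  I1: { [Y' → Y .] }  — accept
  I2: { [Y → b .] }  — reduce
  I3: { [A → . A A num], [A → . A A], [A → . b A], [A → . y Y], [Y → num . A] }  — shift
  I4: { [A → . A A num], [A → . A A], [A → . b A], [A → . y Y], [A → A . A num], [A → A . A], [Y → num A .] }  — shift, reduce
  I5: { [A → . A A num], [A → . A A], [A → . b A], [A → . y Y], [A → b . A] }  — shift
  I6: { [A → y . Y], [Y → . b], [Y → . num A] }  — shift
  I7: { [A → y Y .] }  — reduce
  I8: { [A → . A A num], [A → . A A], [A → . b A], [A → . y Y], [A → A . A num], [A → A . A], [A → b A .] }  — shift, reduce
  I9: { [A → . A A num], [A → . A A], [A → . b A], [A → . y Y], [A → A . A num], [A → A . A], [A → A A . num], [A → A A .] }  — shift, reduce
  I10: { [A → A A num .] }  — reduce

Conflict in state I4:
  Shift-reduce conflict between [Y → num A .] and [A → . b A]
So the grammar is NOT LR(0).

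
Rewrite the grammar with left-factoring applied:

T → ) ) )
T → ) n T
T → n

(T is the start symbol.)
Left-factoring transforms A → αβ₁ | αβ₂ into A → αA' and A' → β₁ | β₂
(α is the longest common prefix among the alternatives). Repeat until
no nonterminal has two alternatives with a common prefix.

Round 1: T has alternatives sharing prefix ')'. Introduce T': T → ) T'
  Add: T' → ) )
  Add: T' → n T

No remaining common prefixes — done.

Resulting grammar:
T → ) T'
T' → ) )
T' → n T
T → n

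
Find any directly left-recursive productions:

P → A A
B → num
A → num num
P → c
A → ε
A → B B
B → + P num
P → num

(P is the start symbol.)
Direct left recursion occurs when N → N α for some non-terminal N (the right-hand side begins with the left-hand side itself).

P → A A: starts with A
B → num: starts with num
A → num num: starts with num
P → c: starts with c
A → ε: starts with ε
A → B B: starts with B
B → + P num: starts with '+'
P → num: starts with num

No direct left recursion found.

Answer: No direct left recursion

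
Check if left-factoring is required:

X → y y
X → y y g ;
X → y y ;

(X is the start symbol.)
Left-factoring is needed when two productions for the same non-terminal
share a common prefix on the right-hand side.

Productions for X:
  X → y y
  X → y y g ;
  X → y y ;

Found common prefix 'y y' in productions for X

Answer: Yes, X has productions with common prefix 'y y'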